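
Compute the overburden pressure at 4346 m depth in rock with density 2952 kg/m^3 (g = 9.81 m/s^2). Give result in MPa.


P = rho * g * z / 1e6
= 2952 * 9.81 * 4346 / 1e6
= 125856335.52 / 1e6
= 125.8563 MPa

125.8563


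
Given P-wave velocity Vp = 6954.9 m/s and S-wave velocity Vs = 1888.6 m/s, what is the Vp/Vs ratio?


Vp/Vs = 6954.9 / 1888.6
= 3.6826

3.6826


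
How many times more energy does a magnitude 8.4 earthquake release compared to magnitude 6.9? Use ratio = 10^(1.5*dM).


M2 - M1 = 8.4 - 6.9 = 1.5
1.5 * 1.5 = 2.25
ratio = 10^2.25 = 177.83

177.83


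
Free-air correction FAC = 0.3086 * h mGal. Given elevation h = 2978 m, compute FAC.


FAC = 0.3086 * h
= 0.3086 * 2978
= 919.0108 mGal

919.0108


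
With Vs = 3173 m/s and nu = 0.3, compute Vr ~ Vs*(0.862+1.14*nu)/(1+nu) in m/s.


Numerator factor = 0.862 + 1.14*0.3 = 1.204
Denominator = 1 + 0.3 = 1.3
Vr = 3173 * 1.204 / 1.3 = 2938.69 m/s

2938.69


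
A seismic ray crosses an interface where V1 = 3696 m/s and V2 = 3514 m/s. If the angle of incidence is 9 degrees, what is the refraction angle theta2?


sin(theta1) = sin(9 deg) = 0.156434
sin(theta2) = V2/V1 * sin(theta1) = 3514/3696 * 0.156434 = 0.148731
theta2 = arcsin(0.148731) = 8.5534 degrees

8.5534


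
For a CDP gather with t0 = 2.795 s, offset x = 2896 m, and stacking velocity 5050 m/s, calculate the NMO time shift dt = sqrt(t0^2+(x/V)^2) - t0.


x/Vnmo = 2896/5050 = 0.573465
(x/Vnmo)^2 = 0.328863
t0^2 = 7.812025
sqrt(7.812025 + 0.328863) = 2.853224
dt = 2.853224 - 2.795 = 0.058224

0.058224


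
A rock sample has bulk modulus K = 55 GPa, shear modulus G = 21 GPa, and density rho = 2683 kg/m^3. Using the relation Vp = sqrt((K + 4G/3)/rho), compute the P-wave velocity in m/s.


First compute the effective modulus:
K + 4G/3 = 55e9 + 4*21e9/3 = 83000000000.0 Pa
Then divide by density:
83000000000.0 / 2683 = 30935519.9404 Pa/(kg/m^3)
Take the square root:
Vp = sqrt(30935519.9404) = 5561.97 m/s

5561.97


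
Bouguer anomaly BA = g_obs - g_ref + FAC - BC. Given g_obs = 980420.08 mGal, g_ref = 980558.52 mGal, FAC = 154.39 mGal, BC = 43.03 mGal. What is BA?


BA = g_obs - g_ref + FAC - BC
= 980420.08 - 980558.52 + 154.39 - 43.03
= -27.08 mGal

-27.08


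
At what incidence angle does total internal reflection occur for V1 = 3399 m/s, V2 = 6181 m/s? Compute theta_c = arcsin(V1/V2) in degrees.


V1/V2 = 3399/6181 = 0.549911
theta_c = arcsin(0.549911) = 33.3609 degrees

33.3609


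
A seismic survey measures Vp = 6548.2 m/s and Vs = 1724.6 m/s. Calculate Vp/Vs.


Vp/Vs = 6548.2 / 1724.6
= 3.7969

3.7969


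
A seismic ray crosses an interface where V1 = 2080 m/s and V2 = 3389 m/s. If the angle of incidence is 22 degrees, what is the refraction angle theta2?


sin(theta1) = sin(22 deg) = 0.374607
sin(theta2) = V2/V1 * sin(theta1) = 3389/2080 * 0.374607 = 0.610357
theta2 = arcsin(0.610357) = 37.6153 degrees

37.6153


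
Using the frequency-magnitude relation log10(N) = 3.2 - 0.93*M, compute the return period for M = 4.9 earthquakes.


log10(N) = 3.2 - 0.93*4.9 = -1.357
N = 10^-1.357 = 0.043954
T = 1/N = 1/0.043954 = 22.751 years

22.751


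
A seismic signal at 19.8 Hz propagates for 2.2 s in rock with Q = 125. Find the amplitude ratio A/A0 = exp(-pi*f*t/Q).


pi*f*t/Q = pi*19.8*2.2/125 = 1.094782
A/A0 = exp(-1.094782) = 0.334612

0.334612


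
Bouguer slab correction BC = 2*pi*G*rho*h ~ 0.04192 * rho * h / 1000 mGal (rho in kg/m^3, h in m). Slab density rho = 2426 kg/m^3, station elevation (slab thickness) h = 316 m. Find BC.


BC = 0.04192 * rho * h / 1000
= 0.04192 * 2426 * 316 / 1000
= 32.1365 mGal

32.1365


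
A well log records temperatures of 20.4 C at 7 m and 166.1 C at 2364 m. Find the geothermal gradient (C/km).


dT = 166.1 - 20.4 = 145.7 C
dz = 2364 - 7 = 2357 m
gradient = dT/dz * 1000 = 145.7/2357 * 1000 = 61.8159 C/km

61.8159


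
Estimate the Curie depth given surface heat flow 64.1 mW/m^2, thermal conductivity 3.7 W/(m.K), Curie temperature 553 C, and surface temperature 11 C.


T_Curie - T_surf = 553 - 11 = 542 C
Convert q to W/m^2: 64.1 mW/m^2 = 0.0641 W/m^2
d = 542 * 3.7 / 0.0641 = 31285.49 m

31285.49


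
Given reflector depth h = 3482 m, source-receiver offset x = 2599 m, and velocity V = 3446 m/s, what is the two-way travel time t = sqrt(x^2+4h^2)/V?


x^2 + 4h^2 = 2599^2 + 4*3482^2 = 6754801 + 48497296 = 55252097
sqrt(55252097) = 7433.1754
t = 7433.1754 / 3446 = 2.157 s

2.157


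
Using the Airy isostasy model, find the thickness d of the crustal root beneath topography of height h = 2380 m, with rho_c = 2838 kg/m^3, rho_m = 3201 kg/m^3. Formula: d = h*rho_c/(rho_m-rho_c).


rho_m - rho_c = 3201 - 2838 = 363
d = 2380 * 2838 / 363
= 6754440 / 363
= 18607.27 m

18607.27


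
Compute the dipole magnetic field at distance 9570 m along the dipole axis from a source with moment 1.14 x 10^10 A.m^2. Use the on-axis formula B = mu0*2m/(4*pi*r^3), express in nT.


m = 1.14 x 10^10 = 11400000000 A.m^2
2m = 22800000000 A.m^2
r^3 = 9570^3 = 876467493000
B = (4pi*10^-7) * 22800000000 / (4*pi * 876467493000) * 1e9
= 28651.325001 / 11014015348476.25 * 1e9
= 2.6014 nT

2.6014


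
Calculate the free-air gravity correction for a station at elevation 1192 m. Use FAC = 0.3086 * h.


FAC = 0.3086 * h
= 0.3086 * 1192
= 367.8512 mGal

367.8512


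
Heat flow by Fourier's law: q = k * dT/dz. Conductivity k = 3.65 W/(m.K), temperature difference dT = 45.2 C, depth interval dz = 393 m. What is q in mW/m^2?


q = k * dT / dz * 1000
= 3.65 * 45.2 / 393 * 1000
= 0.419796 * 1000
= 419.7964 mW/m^2

419.7964


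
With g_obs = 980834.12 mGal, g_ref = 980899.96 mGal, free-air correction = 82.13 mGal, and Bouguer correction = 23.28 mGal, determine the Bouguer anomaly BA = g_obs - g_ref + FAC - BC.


BA = g_obs - g_ref + FAC - BC
= 980834.12 - 980899.96 + 82.13 - 23.28
= -6.99 mGal

-6.99


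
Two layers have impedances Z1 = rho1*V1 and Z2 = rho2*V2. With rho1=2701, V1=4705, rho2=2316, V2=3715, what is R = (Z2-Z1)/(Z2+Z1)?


Z1 = 2701 * 4705 = 12708205
Z2 = 2316 * 3715 = 8603940
R = (8603940 - 12708205) / (8603940 + 12708205) = -4104265 / 21312145 = -0.1926

-0.1926


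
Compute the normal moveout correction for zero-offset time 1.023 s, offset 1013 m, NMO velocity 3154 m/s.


x/Vnmo = 1013/3154 = 0.321179
(x/Vnmo)^2 = 0.103156
t0^2 = 1.046529
sqrt(1.046529 + 0.103156) = 1.072234
dt = 1.072234 - 1.023 = 0.049234

0.049234


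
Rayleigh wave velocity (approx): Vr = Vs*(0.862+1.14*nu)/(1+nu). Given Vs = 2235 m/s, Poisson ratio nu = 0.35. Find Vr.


Numerator factor = 0.862 + 1.14*0.35 = 1.261
Denominator = 1 + 0.35 = 1.35
Vr = 2235 * 1.261 / 1.35 = 2087.66 m/s

2087.66


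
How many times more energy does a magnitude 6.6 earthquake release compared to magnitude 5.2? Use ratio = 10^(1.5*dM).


M2 - M1 = 6.6 - 5.2 = 1.4
1.5 * 1.4 = 2.1
ratio = 10^2.1 = 125.89

125.89


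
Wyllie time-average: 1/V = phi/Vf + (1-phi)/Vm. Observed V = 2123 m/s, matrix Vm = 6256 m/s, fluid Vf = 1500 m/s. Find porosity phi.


1/V - 1/Vm = 1/2123 - 1/6256 = 0.00031119
1/Vf - 1/Vm = 1/1500 - 1/6256 = 0.00050682
phi = 0.00031119 / 0.00050682 = 0.614

0.614


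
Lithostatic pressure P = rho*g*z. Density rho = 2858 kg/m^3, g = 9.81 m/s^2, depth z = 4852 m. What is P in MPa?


P = rho * g * z / 1e6
= 2858 * 9.81 * 4852 / 1e6
= 136035426.96 / 1e6
= 136.0354 MPa

136.0354


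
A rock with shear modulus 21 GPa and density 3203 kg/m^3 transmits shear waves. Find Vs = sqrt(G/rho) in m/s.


Convert G to Pa: G = 21e9 Pa
Compute G/rho = 21e9 / 3203 = 6556353.4187
Vs = sqrt(6556353.4187) = 2560.54 m/s

2560.54


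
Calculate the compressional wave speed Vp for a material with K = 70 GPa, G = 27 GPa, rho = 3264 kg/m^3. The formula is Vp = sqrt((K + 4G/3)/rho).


First compute the effective modulus:
K + 4G/3 = 70e9 + 4*27e9/3 = 106000000000.0 Pa
Then divide by density:
106000000000.0 / 3264 = 32475490.1961 Pa/(kg/m^3)
Take the square root:
Vp = sqrt(32475490.1961) = 5698.73 m/s

5698.73


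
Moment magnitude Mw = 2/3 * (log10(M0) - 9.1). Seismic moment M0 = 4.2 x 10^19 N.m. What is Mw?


log10(M0) = log10(4.2 x 10^19) = 19.6232
Mw = 2/3 * (19.6232 - 9.1)
= 2/3 * 10.5232
= 7.02

7.02


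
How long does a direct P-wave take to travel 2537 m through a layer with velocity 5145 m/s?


t = x / V
= 2537 / 5145
= 0.4931 s

0.4931


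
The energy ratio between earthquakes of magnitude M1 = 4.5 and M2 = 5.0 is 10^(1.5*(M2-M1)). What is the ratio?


M2 - M1 = 5.0 - 4.5 = 0.5
1.5 * 0.5 = 0.75
ratio = 10^0.75 = 5.62

5.62


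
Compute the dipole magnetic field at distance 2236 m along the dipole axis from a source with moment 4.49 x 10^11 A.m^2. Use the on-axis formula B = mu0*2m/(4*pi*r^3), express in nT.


m = 4.49 x 10^11 = 449000000000 A.m^2
2m = 898000000000 A.m^2
r^3 = 2236^3 = 11179320256
B = (4pi*10^-7) * 898000000000 / (4*pi * 11179320256) * 1e9
= 1128460.081169 / 140483481553.51 * 1e9
= 8032.6887 nT

8032.6887


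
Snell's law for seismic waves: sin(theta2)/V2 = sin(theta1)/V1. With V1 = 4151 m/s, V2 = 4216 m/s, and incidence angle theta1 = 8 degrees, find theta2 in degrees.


sin(theta1) = sin(8 deg) = 0.139173
sin(theta2) = V2/V1 * sin(theta1) = 4216/4151 * 0.139173 = 0.141352
theta2 = arcsin(0.141352) = 8.1261 degrees

8.1261


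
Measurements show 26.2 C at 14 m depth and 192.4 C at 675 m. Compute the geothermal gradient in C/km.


dT = 192.4 - 26.2 = 166.2 C
dz = 675 - 14 = 661 m
gradient = dT/dz * 1000 = 166.2/661 * 1000 = 251.4372 C/km

251.4372


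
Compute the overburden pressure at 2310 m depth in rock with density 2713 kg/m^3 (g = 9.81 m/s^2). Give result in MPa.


P = rho * g * z / 1e6
= 2713 * 9.81 * 2310 / 1e6
= 61479564.3 / 1e6
= 61.4796 MPa

61.4796


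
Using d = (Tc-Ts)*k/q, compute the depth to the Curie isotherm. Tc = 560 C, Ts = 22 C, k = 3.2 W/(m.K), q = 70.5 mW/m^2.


T_Curie - T_surf = 560 - 22 = 538 C
Convert q to W/m^2: 70.5 mW/m^2 = 0.0705 W/m^2
d = 538 * 3.2 / 0.0705 = 24419.86 m

24419.86


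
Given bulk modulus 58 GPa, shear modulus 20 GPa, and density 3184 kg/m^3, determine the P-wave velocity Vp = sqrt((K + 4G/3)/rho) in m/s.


First compute the effective modulus:
K + 4G/3 = 58e9 + 4*20e9/3 = 84666666666.67 Pa
Then divide by density:
84666666666.67 / 3184 = 26591289.7822 Pa/(kg/m^3)
Take the square root:
Vp = sqrt(26591289.7822) = 5156.67 m/s

5156.67


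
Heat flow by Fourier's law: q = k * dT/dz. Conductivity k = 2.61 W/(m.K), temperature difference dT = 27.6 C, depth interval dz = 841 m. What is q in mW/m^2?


q = k * dT / dz * 1000
= 2.61 * 27.6 / 841 * 1000
= 0.085655 * 1000
= 85.6552 mW/m^2

85.6552


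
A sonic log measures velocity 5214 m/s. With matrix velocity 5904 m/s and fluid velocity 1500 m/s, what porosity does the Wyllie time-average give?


1/V - 1/Vm = 1/5214 - 1/5904 = 2.241e-05
1/Vf - 1/Vm = 1/1500 - 1/5904 = 0.00049729
phi = 2.241e-05 / 0.00049729 = 0.0451

0.0451


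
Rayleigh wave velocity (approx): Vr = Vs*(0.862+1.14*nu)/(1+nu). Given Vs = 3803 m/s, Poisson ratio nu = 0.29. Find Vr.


Numerator factor = 0.862 + 1.14*0.29 = 1.1926
Denominator = 1 + 0.29 = 1.29
Vr = 3803 * 1.1926 / 1.29 = 3515.86 m/s

3515.86


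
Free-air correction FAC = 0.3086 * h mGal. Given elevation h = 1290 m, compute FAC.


FAC = 0.3086 * h
= 0.3086 * 1290
= 398.094 mGal

398.094


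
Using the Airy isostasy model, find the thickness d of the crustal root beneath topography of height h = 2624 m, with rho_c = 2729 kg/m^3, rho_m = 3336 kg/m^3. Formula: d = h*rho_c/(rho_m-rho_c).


rho_m - rho_c = 3336 - 2729 = 607
d = 2624 * 2729 / 607
= 7160896 / 607
= 11797.19 m

11797.19


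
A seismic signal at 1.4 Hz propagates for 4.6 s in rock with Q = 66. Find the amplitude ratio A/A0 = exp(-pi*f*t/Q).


pi*f*t/Q = pi*1.4*4.6/66 = 0.306543
A/A0 = exp(-0.306543) = 0.735987

0.735987


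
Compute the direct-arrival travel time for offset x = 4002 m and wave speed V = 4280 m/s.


t = x / V
= 4002 / 4280
= 0.935 s

0.935


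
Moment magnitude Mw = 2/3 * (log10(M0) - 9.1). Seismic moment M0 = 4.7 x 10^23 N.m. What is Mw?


log10(M0) = log10(4.7 x 10^23) = 23.6721
Mw = 2/3 * (23.6721 - 9.1)
= 2/3 * 14.5721
= 9.71

9.71


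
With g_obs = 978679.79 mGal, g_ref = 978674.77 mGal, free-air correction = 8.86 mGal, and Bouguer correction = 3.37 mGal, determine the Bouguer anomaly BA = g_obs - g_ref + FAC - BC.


BA = g_obs - g_ref + FAC - BC
= 978679.79 - 978674.77 + 8.86 - 3.37
= 10.51 mGal

10.51


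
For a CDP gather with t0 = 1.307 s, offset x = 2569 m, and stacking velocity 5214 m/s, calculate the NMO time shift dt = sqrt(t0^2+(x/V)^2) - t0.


x/Vnmo = 2569/5214 = 0.492712
(x/Vnmo)^2 = 0.242765
t0^2 = 1.708249
sqrt(1.708249 + 0.242765) = 1.396787
dt = 1.396787 - 1.307 = 0.089787

0.089787


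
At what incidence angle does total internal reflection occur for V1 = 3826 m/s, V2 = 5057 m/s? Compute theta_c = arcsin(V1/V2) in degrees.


V1/V2 = 3826/5057 = 0.756575
theta_c = arcsin(0.756575) = 49.1632 degrees

49.1632


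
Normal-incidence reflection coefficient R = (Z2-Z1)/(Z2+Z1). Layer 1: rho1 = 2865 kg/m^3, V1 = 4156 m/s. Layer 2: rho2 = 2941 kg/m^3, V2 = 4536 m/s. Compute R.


Z1 = 2865 * 4156 = 11906940
Z2 = 2941 * 4536 = 13340376
R = (13340376 - 11906940) / (13340376 + 11906940) = 1433436 / 25247316 = 0.0568

0.0568


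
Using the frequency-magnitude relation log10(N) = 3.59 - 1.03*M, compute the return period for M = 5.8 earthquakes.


log10(N) = 3.59 - 1.03*5.8 = -2.384
N = 10^-2.384 = 0.00413
T = 1/N = 1/0.00413 = 242.1029 years

242.1029


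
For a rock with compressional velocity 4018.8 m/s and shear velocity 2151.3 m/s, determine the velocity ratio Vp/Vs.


Vp/Vs = 4018.8 / 2151.3
= 1.8681

1.8681


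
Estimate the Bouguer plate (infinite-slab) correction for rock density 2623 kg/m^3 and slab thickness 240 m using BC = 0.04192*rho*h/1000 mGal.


BC = 0.04192 * rho * h / 1000
= 0.04192 * 2623 * 240 / 1000
= 26.3895 mGal

26.3895


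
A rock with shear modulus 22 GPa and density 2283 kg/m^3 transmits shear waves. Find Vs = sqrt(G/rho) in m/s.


Convert G to Pa: G = 22e9 Pa
Compute G/rho = 22e9 / 2283 = 9636443.2764
Vs = sqrt(9636443.2764) = 3104.26 m/s

3104.26


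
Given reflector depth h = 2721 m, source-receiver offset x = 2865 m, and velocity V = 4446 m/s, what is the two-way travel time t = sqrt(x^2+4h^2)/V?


x^2 + 4h^2 = 2865^2 + 4*2721^2 = 8208225 + 29615364 = 37823589
sqrt(37823589) = 6150.0885
t = 6150.0885 / 4446 = 1.3833 s

1.3833


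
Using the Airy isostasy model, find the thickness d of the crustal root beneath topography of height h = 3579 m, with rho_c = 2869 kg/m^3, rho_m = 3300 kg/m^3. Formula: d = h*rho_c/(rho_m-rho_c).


rho_m - rho_c = 3300 - 2869 = 431
d = 3579 * 2869 / 431
= 10268151 / 431
= 23824.02 m

23824.02


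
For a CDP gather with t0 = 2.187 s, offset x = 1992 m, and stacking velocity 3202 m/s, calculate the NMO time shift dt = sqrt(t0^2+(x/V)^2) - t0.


x/Vnmo = 1992/3202 = 0.622111
(x/Vnmo)^2 = 0.387022
t0^2 = 4.782969
sqrt(4.782969 + 0.387022) = 2.273761
dt = 2.273761 - 2.187 = 0.086761

0.086761


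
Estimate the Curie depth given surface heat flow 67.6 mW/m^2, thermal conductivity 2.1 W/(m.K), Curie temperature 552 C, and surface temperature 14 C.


T_Curie - T_surf = 552 - 14 = 538 C
Convert q to W/m^2: 67.6 mW/m^2 = 0.0676 W/m^2
d = 538 * 2.1 / 0.0676 = 16713.02 m

16713.02


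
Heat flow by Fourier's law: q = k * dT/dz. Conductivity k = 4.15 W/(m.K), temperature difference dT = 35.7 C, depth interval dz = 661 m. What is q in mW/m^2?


q = k * dT / dz * 1000
= 4.15 * 35.7 / 661 * 1000
= 0.224138 * 1000
= 224.1377 mW/m^2

224.1377


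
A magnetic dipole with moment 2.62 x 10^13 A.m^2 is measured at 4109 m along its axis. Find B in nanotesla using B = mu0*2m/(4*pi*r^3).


m = 2.62 x 10^13 = 26200000000000 A.m^2
2m = 52400000000000 A.m^2
r^3 = 4109^3 = 69375867029
B = (4pi*10^-7) * 52400000000000 / (4*pi * 69375867029) * 1e9
= 65847782.019242 / 871802856778.92 * 1e9
= 75530.5876 nT

75530.5876


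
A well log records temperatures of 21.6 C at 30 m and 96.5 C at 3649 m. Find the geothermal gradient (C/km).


dT = 96.5 - 21.6 = 74.9 C
dz = 3649 - 30 = 3619 m
gradient = dT/dz * 1000 = 74.9/3619 * 1000 = 20.6963 C/km

20.6963


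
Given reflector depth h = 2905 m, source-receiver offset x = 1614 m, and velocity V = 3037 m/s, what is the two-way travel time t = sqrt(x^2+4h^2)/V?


x^2 + 4h^2 = 1614^2 + 4*2905^2 = 2604996 + 33756100 = 36361096
sqrt(36361096) = 6030.0163
t = 6030.0163 / 3037 = 1.9855 s

1.9855


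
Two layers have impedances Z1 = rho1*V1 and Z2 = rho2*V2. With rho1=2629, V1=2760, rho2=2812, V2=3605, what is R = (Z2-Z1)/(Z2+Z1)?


Z1 = 2629 * 2760 = 7256040
Z2 = 2812 * 3605 = 10137260
R = (10137260 - 7256040) / (10137260 + 7256040) = 2881220 / 17393300 = 0.1657

0.1657


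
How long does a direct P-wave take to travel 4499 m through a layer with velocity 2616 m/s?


t = x / V
= 4499 / 2616
= 1.7198 s

1.7198


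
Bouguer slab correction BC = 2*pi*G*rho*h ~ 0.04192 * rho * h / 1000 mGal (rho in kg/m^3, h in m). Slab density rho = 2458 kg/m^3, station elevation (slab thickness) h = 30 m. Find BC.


BC = 0.04192 * rho * h / 1000
= 0.04192 * 2458 * 30 / 1000
= 3.0912 mGal

3.0912


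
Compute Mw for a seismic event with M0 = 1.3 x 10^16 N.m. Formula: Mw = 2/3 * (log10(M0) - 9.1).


log10(M0) = log10(1.3 x 10^16) = 16.1139
Mw = 2/3 * (16.1139 - 9.1)
= 2/3 * 7.0139
= 4.68

4.68


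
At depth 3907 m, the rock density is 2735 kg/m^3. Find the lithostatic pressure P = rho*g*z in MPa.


P = rho * g * z / 1e6
= 2735 * 9.81 * 3907 / 1e6
= 104826177.45 / 1e6
= 104.8262 MPa

104.8262


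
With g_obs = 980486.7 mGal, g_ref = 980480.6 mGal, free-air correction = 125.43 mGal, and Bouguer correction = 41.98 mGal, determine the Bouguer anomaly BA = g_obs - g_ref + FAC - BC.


BA = g_obs - g_ref + FAC - BC
= 980486.7 - 980480.6 + 125.43 - 41.98
= 89.55 mGal

89.55


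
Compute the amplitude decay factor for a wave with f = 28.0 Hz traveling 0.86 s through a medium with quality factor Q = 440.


pi*f*t/Q = pi*28.0*0.86/440 = 0.171931
A/A0 = exp(-0.171931) = 0.842037

0.842037


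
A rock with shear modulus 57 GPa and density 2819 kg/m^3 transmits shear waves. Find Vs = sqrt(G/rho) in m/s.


Convert G to Pa: G = 57e9 Pa
Compute G/rho = 57e9 / 2819 = 20219936.1476
Vs = sqrt(20219936.1476) = 4496.66 m/s

4496.66


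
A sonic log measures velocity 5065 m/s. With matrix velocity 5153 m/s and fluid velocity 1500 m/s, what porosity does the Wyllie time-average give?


1/V - 1/Vm = 1/5065 - 1/5153 = 3.37e-06
1/Vf - 1/Vm = 1/1500 - 1/5153 = 0.0004726
phi = 3.37e-06 / 0.0004726 = 0.0071

0.0071


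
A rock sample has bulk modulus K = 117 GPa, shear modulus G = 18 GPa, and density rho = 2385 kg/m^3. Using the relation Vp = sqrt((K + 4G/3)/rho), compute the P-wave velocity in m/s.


First compute the effective modulus:
K + 4G/3 = 117e9 + 4*18e9/3 = 141000000000.0 Pa
Then divide by density:
141000000000.0 / 2385 = 59119496.8553 Pa/(kg/m^3)
Take the square root:
Vp = sqrt(59119496.8553) = 7688.92 m/s

7688.92


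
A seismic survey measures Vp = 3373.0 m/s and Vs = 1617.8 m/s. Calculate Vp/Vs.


Vp/Vs = 3373.0 / 1617.8
= 2.0849

2.0849


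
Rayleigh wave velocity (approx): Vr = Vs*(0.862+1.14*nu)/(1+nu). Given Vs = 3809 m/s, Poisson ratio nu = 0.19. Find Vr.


Numerator factor = 0.862 + 1.14*0.19 = 1.0786
Denominator = 1 + 0.19 = 1.19
Vr = 3809 * 1.0786 / 1.19 = 3452.43 m/s

3452.43


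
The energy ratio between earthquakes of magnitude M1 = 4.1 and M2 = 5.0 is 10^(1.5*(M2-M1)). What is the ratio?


M2 - M1 = 5.0 - 4.1 = 0.9
1.5 * 0.9 = 1.35
ratio = 10^1.35 = 22.39

22.39


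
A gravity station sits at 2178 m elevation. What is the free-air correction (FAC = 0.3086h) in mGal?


FAC = 0.3086 * h
= 0.3086 * 2178
= 672.1308 mGal

672.1308


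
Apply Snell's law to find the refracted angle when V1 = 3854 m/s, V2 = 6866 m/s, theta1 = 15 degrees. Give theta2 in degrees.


sin(theta1) = sin(15 deg) = 0.258819
sin(theta2) = V2/V1 * sin(theta1) = 6866/3854 * 0.258819 = 0.461093
theta2 = arcsin(0.461093) = 27.4576 degrees

27.4576


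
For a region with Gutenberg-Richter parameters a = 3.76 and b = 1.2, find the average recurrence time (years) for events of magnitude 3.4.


log10(N) = 3.76 - 1.2*3.4 = -0.32
N = 10^-0.32 = 0.47863
T = 1/N = 1/0.47863 = 2.0893 years

2.0893


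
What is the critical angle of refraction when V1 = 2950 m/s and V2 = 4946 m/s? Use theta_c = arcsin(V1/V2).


V1/V2 = 2950/4946 = 0.596442
theta_c = arcsin(0.596442) = 36.6155 degrees

36.6155


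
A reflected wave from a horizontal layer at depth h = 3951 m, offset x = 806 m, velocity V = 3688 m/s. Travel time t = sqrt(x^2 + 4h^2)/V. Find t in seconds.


x^2 + 4h^2 = 806^2 + 4*3951^2 = 649636 + 62441604 = 63091240
sqrt(63091240) = 7942.9994
t = 7942.9994 / 3688 = 2.1537 s

2.1537


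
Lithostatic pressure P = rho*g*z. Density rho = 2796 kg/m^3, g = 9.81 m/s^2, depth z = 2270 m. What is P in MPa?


P = rho * g * z / 1e6
= 2796 * 9.81 * 2270 / 1e6
= 62263285.2 / 1e6
= 62.2633 MPa

62.2633


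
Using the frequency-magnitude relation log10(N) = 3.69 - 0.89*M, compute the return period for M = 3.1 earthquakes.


log10(N) = 3.69 - 0.89*3.1 = 0.931
N = 10^0.931 = 8.531001
T = 1/N = 1/8.531001 = 0.1172 years

0.1172


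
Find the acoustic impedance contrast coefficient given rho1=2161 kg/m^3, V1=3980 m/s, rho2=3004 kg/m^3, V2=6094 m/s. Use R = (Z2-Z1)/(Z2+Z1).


Z1 = 2161 * 3980 = 8600780
Z2 = 3004 * 6094 = 18306376
R = (18306376 - 8600780) / (18306376 + 8600780) = 9705596 / 26907156 = 0.3607

0.3607


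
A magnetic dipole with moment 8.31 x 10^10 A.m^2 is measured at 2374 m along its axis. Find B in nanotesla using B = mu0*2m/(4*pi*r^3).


m = 8.31 x 10^10 = 83100000000 A.m^2
2m = 166200000000 A.m^2
r^3 = 2374^3 = 13379569624
B = (4pi*10^-7) * 166200000000 / (4*pi * 13379569624) * 1e9
= 208853.079611 / 168132630555.81 * 1e9
= 1242.1924 nT

1242.1924


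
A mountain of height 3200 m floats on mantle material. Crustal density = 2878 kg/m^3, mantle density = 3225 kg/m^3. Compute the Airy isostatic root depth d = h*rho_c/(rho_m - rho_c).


rho_m - rho_c = 3225 - 2878 = 347
d = 3200 * 2878 / 347
= 9209600 / 347
= 26540.63 m

26540.63


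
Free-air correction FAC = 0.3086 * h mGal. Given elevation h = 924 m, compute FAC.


FAC = 0.3086 * h
= 0.3086 * 924
= 285.1464 mGal

285.1464


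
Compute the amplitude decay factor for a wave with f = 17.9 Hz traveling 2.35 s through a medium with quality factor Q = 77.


pi*f*t/Q = pi*17.9*2.35/77 = 1.716248
A/A0 = exp(-1.716248) = 0.179739

0.179739


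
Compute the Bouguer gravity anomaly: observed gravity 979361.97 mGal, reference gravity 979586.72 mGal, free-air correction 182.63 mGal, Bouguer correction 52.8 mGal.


BA = g_obs - g_ref + FAC - BC
= 979361.97 - 979586.72 + 182.63 - 52.8
= -94.92 mGal

-94.92


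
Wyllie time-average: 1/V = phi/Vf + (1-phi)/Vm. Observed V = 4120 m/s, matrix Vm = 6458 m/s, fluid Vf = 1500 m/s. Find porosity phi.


1/V - 1/Vm = 1/4120 - 1/6458 = 8.787e-05
1/Vf - 1/Vm = 1/1500 - 1/6458 = 0.00051182
phi = 8.787e-05 / 0.00051182 = 0.1717

0.1717


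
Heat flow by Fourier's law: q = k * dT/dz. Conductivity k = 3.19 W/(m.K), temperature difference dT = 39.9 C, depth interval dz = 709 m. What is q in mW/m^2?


q = k * dT / dz * 1000
= 3.19 * 39.9 / 709 * 1000
= 0.179522 * 1000
= 179.5219 mW/m^2

179.5219


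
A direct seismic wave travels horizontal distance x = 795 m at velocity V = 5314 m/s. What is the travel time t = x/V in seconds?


t = x / V
= 795 / 5314
= 0.1496 s

0.1496


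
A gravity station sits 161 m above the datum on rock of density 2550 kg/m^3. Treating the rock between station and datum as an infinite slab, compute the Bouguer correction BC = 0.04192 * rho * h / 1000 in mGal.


BC = 0.04192 * rho * h / 1000
= 0.04192 * 2550 * 161 / 1000
= 17.2103 mGal

17.2103


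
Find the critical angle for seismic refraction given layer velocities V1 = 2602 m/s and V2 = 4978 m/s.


V1/V2 = 2602/4978 = 0.5227
theta_c = arcsin(0.5227) = 31.5135 degrees

31.5135


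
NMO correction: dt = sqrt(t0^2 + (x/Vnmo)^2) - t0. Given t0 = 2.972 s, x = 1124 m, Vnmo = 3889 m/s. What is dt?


x/Vnmo = 1124/3889 = 0.28902
(x/Vnmo)^2 = 0.083533
t0^2 = 8.832784
sqrt(8.832784 + 0.083533) = 2.98602
dt = 2.98602 - 2.972 = 0.01402

0.01402


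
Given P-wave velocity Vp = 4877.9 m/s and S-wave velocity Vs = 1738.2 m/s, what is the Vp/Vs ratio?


Vp/Vs = 4877.9 / 1738.2
= 2.8063

2.8063


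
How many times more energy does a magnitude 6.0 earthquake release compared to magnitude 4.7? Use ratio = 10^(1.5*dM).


M2 - M1 = 6.0 - 4.7 = 1.3
1.5 * 1.3 = 1.95
ratio = 10^1.95 = 89.13

89.13


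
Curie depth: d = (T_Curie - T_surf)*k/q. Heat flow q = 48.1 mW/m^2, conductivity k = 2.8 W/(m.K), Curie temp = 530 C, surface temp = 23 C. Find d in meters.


T_Curie - T_surf = 530 - 23 = 507 C
Convert q to W/m^2: 48.1 mW/m^2 = 0.0481 W/m^2
d = 507 * 2.8 / 0.0481 = 29513.51 m

29513.51


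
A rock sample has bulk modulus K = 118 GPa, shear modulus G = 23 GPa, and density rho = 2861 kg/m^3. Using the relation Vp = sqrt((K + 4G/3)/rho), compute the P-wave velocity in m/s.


First compute the effective modulus:
K + 4G/3 = 118e9 + 4*23e9/3 = 148666666666.67 Pa
Then divide by density:
148666666666.67 / 2861 = 51963183.0362 Pa/(kg/m^3)
Take the square root:
Vp = sqrt(51963183.0362) = 7208.55 m/s

7208.55


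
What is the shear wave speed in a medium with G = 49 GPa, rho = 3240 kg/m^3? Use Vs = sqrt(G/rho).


Convert G to Pa: G = 49e9 Pa
Compute G/rho = 49e9 / 3240 = 15123456.7901
Vs = sqrt(15123456.7901) = 3888.89 m/s

3888.89


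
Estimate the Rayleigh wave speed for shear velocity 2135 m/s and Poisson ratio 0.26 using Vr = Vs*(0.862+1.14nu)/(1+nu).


Numerator factor = 0.862 + 1.14*0.26 = 1.1584
Denominator = 1 + 0.26 = 1.26
Vr = 2135 * 1.1584 / 1.26 = 1962.84 m/s

1962.84


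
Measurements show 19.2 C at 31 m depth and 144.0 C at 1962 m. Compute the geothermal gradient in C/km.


dT = 144.0 - 19.2 = 124.8 C
dz = 1962 - 31 = 1931 m
gradient = dT/dz * 1000 = 124.8/1931 * 1000 = 64.6297 C/km

64.6297


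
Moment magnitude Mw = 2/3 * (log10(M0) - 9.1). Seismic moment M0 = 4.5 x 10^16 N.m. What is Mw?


log10(M0) = log10(4.5 x 10^16) = 16.6532
Mw = 2/3 * (16.6532 - 9.1)
= 2/3 * 7.5532
= 5.04

5.04


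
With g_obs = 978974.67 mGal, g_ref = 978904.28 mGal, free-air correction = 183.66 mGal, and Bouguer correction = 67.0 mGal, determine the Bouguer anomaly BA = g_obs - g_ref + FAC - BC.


BA = g_obs - g_ref + FAC - BC
= 978974.67 - 978904.28 + 183.66 - 67.0
= 187.05 mGal

187.05


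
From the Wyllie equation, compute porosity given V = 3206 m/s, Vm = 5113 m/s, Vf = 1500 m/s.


1/V - 1/Vm = 1/3206 - 1/5113 = 0.00011634
1/Vf - 1/Vm = 1/1500 - 1/5113 = 0.00047109
phi = 0.00011634 / 0.00047109 = 0.247

0.247


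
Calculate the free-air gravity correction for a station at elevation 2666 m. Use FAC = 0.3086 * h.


FAC = 0.3086 * h
= 0.3086 * 2666
= 822.7276 mGal

822.7276


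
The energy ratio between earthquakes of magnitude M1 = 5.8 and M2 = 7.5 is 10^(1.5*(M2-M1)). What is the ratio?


M2 - M1 = 7.5 - 5.8 = 1.7
1.5 * 1.7 = 2.55
ratio = 10^2.55 = 354.81

354.81


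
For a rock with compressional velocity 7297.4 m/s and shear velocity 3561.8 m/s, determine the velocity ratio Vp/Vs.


Vp/Vs = 7297.4 / 3561.8
= 2.0488

2.0488


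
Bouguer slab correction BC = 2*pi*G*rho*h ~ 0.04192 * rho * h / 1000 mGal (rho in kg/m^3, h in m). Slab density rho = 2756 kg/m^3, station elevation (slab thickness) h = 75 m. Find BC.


BC = 0.04192 * rho * h / 1000
= 0.04192 * 2756 * 75 / 1000
= 8.6649 mGal

8.6649


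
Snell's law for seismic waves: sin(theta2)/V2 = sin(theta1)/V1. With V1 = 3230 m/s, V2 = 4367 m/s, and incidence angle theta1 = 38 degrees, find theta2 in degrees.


sin(theta1) = sin(38 deg) = 0.615661
sin(theta2) = V2/V1 * sin(theta1) = 4367/3230 * 0.615661 = 0.832382
theta2 = arcsin(0.832382) = 56.3442 degrees

56.3442


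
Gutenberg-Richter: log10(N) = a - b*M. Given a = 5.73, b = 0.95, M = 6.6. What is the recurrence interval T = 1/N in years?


log10(N) = 5.73 - 0.95*6.6 = -0.54
N = 10^-0.54 = 0.288403
T = 1/N = 1/0.288403 = 3.4674 years

3.4674


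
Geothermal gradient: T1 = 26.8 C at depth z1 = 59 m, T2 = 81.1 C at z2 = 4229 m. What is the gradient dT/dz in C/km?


dT = 81.1 - 26.8 = 54.3 C
dz = 4229 - 59 = 4170 m
gradient = dT/dz * 1000 = 54.3/4170 * 1000 = 13.0216 C/km

13.0216


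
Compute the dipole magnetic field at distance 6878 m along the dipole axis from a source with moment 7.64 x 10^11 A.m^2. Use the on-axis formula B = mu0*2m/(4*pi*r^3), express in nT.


m = 7.64 x 10^11 = 764000000000 A.m^2
2m = 1528000000000 A.m^2
r^3 = 6878^3 = 325376748152
B = (4pi*10^-7) * 1528000000000 / (4*pi * 325376748152) * 1e9
= 1920141.429874 / 4088804806573.04 * 1e9
= 469.6095 nT

469.6095


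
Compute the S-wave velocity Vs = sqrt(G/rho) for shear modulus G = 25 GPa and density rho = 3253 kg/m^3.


Convert G to Pa: G = 25e9 Pa
Compute G/rho = 25e9 / 3253 = 7685213.6489
Vs = sqrt(7685213.6489) = 2772.22 m/s

2772.22


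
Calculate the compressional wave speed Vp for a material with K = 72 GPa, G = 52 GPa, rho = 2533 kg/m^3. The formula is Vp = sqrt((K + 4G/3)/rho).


First compute the effective modulus:
K + 4G/3 = 72e9 + 4*52e9/3 = 141333333333.33 Pa
Then divide by density:
141333333333.33 / 2533 = 55796815.3704 Pa/(kg/m^3)
Take the square root:
Vp = sqrt(55796815.3704) = 7469.73 m/s

7469.73


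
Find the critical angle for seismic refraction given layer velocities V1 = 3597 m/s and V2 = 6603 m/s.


V1/V2 = 3597/6603 = 0.544752
theta_c = arcsin(0.544752) = 33.0077 degrees

33.0077


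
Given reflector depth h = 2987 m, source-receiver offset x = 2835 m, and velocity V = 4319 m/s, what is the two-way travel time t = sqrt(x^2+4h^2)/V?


x^2 + 4h^2 = 2835^2 + 4*2987^2 = 8037225 + 35688676 = 43725901
sqrt(43725901) = 6612.5563
t = 6612.5563 / 4319 = 1.531 s

1.531


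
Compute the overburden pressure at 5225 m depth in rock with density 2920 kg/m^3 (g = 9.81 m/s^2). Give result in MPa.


P = rho * g * z / 1e6
= 2920 * 9.81 * 5225 / 1e6
= 149671170.0 / 1e6
= 149.6712 MPa

149.6712


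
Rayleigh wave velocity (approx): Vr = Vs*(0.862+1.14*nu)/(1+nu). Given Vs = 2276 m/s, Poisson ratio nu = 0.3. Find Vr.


Numerator factor = 0.862 + 1.14*0.3 = 1.204
Denominator = 1 + 0.3 = 1.3
Vr = 2276 * 1.204 / 1.3 = 2107.93 m/s

2107.93


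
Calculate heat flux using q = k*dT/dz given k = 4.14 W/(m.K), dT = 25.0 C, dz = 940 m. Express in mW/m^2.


q = k * dT / dz * 1000
= 4.14 * 25.0 / 940 * 1000
= 0.110106 * 1000
= 110.1064 mW/m^2

110.1064


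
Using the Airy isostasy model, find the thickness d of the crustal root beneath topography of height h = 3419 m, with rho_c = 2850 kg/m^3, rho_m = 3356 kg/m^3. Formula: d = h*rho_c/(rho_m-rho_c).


rho_m - rho_c = 3356 - 2850 = 506
d = 3419 * 2850 / 506
= 9744150 / 506
= 19257.21 m

19257.21


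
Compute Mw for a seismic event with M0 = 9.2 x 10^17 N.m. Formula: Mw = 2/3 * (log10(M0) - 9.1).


log10(M0) = log10(9.2 x 10^17) = 17.9638
Mw = 2/3 * (17.9638 - 9.1)
= 2/3 * 8.8638
= 5.91

5.91


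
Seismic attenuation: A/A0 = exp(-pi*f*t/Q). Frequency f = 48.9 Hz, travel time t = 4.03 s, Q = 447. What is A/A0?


pi*f*t/Q = pi*48.9*4.03/447 = 1.385021
A/A0 = exp(-1.385021) = 0.250319

0.250319


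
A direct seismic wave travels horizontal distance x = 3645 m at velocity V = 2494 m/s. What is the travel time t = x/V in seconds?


t = x / V
= 3645 / 2494
= 1.4615 s

1.4615


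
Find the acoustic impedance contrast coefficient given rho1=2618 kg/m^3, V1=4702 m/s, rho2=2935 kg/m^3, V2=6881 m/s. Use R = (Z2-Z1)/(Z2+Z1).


Z1 = 2618 * 4702 = 12309836
Z2 = 2935 * 6881 = 20195735
R = (20195735 - 12309836) / (20195735 + 12309836) = 7885899 / 32505571 = 0.2426

0.2426


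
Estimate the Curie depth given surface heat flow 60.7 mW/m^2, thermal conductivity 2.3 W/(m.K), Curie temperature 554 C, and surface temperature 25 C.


T_Curie - T_surf = 554 - 25 = 529 C
Convert q to W/m^2: 60.7 mW/m^2 = 0.0607 W/m^2
d = 529 * 2.3 / 0.0607 = 20044.48 m

20044.48


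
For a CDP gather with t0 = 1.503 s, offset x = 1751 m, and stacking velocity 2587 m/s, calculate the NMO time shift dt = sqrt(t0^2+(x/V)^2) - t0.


x/Vnmo = 1751/2587 = 0.676846
(x/Vnmo)^2 = 0.45812
t0^2 = 2.259009
sqrt(2.259009 + 0.45812) = 1.648372
dt = 1.648372 - 1.503 = 0.145372

0.145372


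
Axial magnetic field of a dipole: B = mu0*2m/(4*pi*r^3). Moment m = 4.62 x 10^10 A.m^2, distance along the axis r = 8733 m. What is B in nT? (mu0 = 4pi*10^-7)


m = 4.62 x 10^10 = 46200000000 A.m^2
2m = 92400000000 A.m^2
r^3 = 8733^3 = 666024768837
B = (4pi*10^-7) * 92400000000 / (4*pi * 666024768837) * 1e9
= 116113.264477 / 8369514083548.64 * 1e9
= 13.8734 nT

13.8734


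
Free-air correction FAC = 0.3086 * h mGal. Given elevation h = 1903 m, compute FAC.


FAC = 0.3086 * h
= 0.3086 * 1903
= 587.2658 mGal

587.2658


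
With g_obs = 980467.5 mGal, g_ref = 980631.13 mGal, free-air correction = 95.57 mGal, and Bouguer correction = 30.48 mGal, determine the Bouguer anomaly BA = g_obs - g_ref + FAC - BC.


BA = g_obs - g_ref + FAC - BC
= 980467.5 - 980631.13 + 95.57 - 30.48
= -98.54 mGal

-98.54


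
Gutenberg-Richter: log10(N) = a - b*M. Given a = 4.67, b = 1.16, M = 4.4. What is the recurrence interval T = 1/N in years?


log10(N) = 4.67 - 1.16*4.4 = -0.434
N = 10^-0.434 = 0.368129
T = 1/N = 1/0.368129 = 2.7164 years

2.7164


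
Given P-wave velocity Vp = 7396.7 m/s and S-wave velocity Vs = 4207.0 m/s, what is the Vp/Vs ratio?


Vp/Vs = 7396.7 / 4207.0
= 1.7582

1.7582


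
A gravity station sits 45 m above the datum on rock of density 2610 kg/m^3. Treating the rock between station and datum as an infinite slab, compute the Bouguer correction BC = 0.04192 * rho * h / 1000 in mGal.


BC = 0.04192 * rho * h / 1000
= 0.04192 * 2610 * 45 / 1000
= 4.9235 mGal

4.9235


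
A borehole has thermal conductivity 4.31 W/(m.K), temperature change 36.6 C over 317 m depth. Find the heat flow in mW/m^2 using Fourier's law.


q = k * dT / dz * 1000
= 4.31 * 36.6 / 317 * 1000
= 0.497621 * 1000
= 497.6215 mW/m^2

497.6215


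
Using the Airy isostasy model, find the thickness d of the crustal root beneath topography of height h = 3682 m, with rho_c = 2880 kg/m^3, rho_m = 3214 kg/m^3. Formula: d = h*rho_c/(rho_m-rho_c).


rho_m - rho_c = 3214 - 2880 = 334
d = 3682 * 2880 / 334
= 10604160 / 334
= 31748.98 m

31748.98


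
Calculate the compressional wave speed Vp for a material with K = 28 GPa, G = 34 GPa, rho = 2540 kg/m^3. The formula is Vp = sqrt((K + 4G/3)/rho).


First compute the effective modulus:
K + 4G/3 = 28e9 + 4*34e9/3 = 73333333333.33 Pa
Then divide by density:
73333333333.33 / 2540 = 28871391.0761 Pa/(kg/m^3)
Take the square root:
Vp = sqrt(28871391.0761) = 5373.21 m/s

5373.21


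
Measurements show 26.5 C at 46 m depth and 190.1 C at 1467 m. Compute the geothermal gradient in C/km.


dT = 190.1 - 26.5 = 163.6 C
dz = 1467 - 46 = 1421 m
gradient = dT/dz * 1000 = 163.6/1421 * 1000 = 115.1302 C/km

115.1302


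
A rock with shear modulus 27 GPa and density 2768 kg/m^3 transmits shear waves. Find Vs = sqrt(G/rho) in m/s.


Convert G to Pa: G = 27e9 Pa
Compute G/rho = 27e9 / 2768 = 9754335.2601
Vs = sqrt(9754335.2601) = 3123.19 m/s

3123.19


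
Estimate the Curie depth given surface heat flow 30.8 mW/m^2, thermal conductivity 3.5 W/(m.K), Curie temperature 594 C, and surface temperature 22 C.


T_Curie - T_surf = 594 - 22 = 572 C
Convert q to W/m^2: 30.8 mW/m^2 = 0.0308 W/m^2
d = 572 * 3.5 / 0.0308 = 65000.0 m

65000.0


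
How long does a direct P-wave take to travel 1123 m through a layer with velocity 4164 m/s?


t = x / V
= 1123 / 4164
= 0.2697 s

0.2697


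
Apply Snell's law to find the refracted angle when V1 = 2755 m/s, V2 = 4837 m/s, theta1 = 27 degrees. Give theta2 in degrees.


sin(theta1) = sin(27 deg) = 0.45399
sin(theta2) = V2/V1 * sin(theta1) = 4837/2755 * 0.45399 = 0.797079
theta2 = arcsin(0.797079) = 52.852 degrees

52.852


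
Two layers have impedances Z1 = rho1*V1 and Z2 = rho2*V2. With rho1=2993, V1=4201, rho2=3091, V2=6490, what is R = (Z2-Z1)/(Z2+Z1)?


Z1 = 2993 * 4201 = 12573593
Z2 = 3091 * 6490 = 20060590
R = (20060590 - 12573593) / (20060590 + 12573593) = 7486997 / 32634183 = 0.2294

0.2294


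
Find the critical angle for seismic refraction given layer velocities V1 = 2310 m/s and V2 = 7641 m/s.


V1/V2 = 2310/7641 = 0.302316
theta_c = arcsin(0.302316) = 17.5968 degrees

17.5968


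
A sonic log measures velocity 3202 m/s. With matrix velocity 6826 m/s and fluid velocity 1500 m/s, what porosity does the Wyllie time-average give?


1/V - 1/Vm = 1/3202 - 1/6826 = 0.00016581
1/Vf - 1/Vm = 1/1500 - 1/6826 = 0.00052017
phi = 0.00016581 / 0.00052017 = 0.3188

0.3188


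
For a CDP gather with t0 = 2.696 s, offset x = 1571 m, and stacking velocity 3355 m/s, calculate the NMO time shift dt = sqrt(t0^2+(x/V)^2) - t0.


x/Vnmo = 1571/3355 = 0.468256
(x/Vnmo)^2 = 0.219264
t0^2 = 7.268416
sqrt(7.268416 + 0.219264) = 2.736363
dt = 2.736363 - 2.696 = 0.040363

0.040363


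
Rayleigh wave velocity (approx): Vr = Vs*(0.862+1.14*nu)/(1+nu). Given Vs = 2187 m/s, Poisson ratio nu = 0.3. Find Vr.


Numerator factor = 0.862 + 1.14*0.3 = 1.204
Denominator = 1 + 0.3 = 1.3
Vr = 2187 * 1.204 / 1.3 = 2025.5 m/s

2025.5


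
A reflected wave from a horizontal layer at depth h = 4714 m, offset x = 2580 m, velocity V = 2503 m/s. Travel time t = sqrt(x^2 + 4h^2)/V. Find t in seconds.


x^2 + 4h^2 = 2580^2 + 4*4714^2 = 6656400 + 88887184 = 95543584
sqrt(95543584) = 9774.6398
t = 9774.6398 / 2503 = 3.9052 s

3.9052


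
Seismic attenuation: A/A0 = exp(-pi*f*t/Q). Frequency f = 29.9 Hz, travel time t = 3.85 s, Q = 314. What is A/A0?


pi*f*t/Q = pi*29.9*3.85/314 = 1.151734
A/A0 = exp(-1.151734) = 0.316088

0.316088


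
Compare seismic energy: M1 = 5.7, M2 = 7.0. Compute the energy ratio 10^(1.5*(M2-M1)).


M2 - M1 = 7.0 - 5.7 = 1.3
1.5 * 1.3 = 1.95
ratio = 10^1.95 = 89.13

89.13


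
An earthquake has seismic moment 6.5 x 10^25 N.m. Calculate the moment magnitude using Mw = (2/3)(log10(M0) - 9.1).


log10(M0) = log10(6.5 x 10^25) = 25.8129
Mw = 2/3 * (25.8129 - 9.1)
= 2/3 * 16.7129
= 11.14

11.14


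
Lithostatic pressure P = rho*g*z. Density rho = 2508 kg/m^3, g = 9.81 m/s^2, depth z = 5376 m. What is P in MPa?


P = rho * g * z / 1e6
= 2508 * 9.81 * 5376 / 1e6
= 132268308.48 / 1e6
= 132.2683 MPa

132.2683


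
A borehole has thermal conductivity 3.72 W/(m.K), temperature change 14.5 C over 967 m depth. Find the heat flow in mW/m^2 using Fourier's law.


q = k * dT / dz * 1000
= 3.72 * 14.5 / 967 * 1000
= 0.055781 * 1000
= 55.7808 mW/m^2

55.7808


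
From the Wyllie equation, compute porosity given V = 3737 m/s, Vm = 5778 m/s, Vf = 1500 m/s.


1/V - 1/Vm = 1/3737 - 1/5778 = 9.452e-05
1/Vf - 1/Vm = 1/1500 - 1/5778 = 0.0004936
phi = 9.452e-05 / 0.0004936 = 0.1915

0.1915


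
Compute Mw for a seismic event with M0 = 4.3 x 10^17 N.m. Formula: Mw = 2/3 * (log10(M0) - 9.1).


log10(M0) = log10(4.3 x 10^17) = 17.6335
Mw = 2/3 * (17.6335 - 9.1)
= 2/3 * 8.5335
= 5.69

5.69


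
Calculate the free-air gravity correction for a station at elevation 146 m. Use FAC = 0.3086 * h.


FAC = 0.3086 * h
= 0.3086 * 146
= 45.0556 mGal

45.0556
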